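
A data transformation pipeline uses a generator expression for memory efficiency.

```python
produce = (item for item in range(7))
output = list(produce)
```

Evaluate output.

Step 1: Generator expression iterates range(7): [0, 1, 2, 3, 4, 5, 6].
Step 2: list() collects all values.
Therefore output = [0, 1, 2, 3, 4, 5, 6].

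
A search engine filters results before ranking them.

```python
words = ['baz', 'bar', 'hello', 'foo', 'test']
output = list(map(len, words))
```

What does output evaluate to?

Step 1: Map len() to each word:
  'baz' -> 3
  'bar' -> 3
  'hello' -> 5
  'foo' -> 3
  'test' -> 4
Therefore output = [3, 3, 5, 3, 4].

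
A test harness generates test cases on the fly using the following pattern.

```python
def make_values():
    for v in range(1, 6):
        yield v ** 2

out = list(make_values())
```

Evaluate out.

Step 1: For each v in range(1, 6), yield v**2:
  v=1: yield 1**2 = 1
  v=2: yield 2**2 = 4
  v=3: yield 3**2 = 9
  v=4: yield 4**2 = 16
  v=5: yield 5**2 = 25
Therefore out = [1, 4, 9, 16, 25].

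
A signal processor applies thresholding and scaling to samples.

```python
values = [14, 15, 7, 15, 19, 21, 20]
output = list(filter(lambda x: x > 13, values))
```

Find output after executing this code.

Step 1: Filter elements > 13:
  14: kept
  15: kept
  7: removed
  15: kept
  19: kept
  21: kept
  20: kept
Therefore output = [14, 15, 15, 19, 21, 20].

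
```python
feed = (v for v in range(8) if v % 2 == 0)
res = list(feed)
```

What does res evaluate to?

Step 1: Filter range(8) keeping only even values:
  v=0: even, included
  v=1: odd, excluded
  v=2: even, included
  v=3: odd, excluded
  v=4: even, included
  v=5: odd, excluded
  v=6: even, included
  v=7: odd, excluded
Therefore res = [0, 2, 4, 6].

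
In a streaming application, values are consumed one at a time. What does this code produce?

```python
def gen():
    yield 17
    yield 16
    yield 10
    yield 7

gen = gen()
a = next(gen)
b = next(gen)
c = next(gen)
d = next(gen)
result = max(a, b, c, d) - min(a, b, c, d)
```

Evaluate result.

Step 1: Create generator and consume all values:
  a = next(gen) = 17
  b = next(gen) = 16
  c = next(gen) = 10
  d = next(gen) = 7
Step 2: max = 17, min = 7, result = 17 - 7 = 10.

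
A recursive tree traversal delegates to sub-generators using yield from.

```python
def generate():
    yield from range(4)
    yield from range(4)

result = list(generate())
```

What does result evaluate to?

Step 1: Trace yields in order:
  yield 0
  yield 1
  yield 2
  yield 3
  yield 0
  yield 1
  yield 2
  yield 3
Therefore result = [0, 1, 2, 3, 0, 1, 2, 3].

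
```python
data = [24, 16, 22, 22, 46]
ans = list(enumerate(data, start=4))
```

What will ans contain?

Step 1: enumerate with start=4:
  (4, 24)
  (5, 16)
  (6, 22)
  (7, 22)
  (8, 46)
Therefore ans = [(4, 24), (5, 16), (6, 22), (7, 22), (8, 46)].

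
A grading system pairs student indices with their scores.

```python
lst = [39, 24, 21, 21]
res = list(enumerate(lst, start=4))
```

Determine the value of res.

Step 1: enumerate with start=4:
  (4, 39)
  (5, 24)
  (6, 21)
  (7, 21)
Therefore res = [(4, 39), (5, 24), (6, 21), (7, 21)].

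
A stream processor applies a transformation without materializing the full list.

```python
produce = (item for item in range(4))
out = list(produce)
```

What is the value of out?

Step 1: Generator expression iterates range(4): [0, 1, 2, 3].
Step 2: list() collects all values.
Therefore out = [0, 1, 2, 3].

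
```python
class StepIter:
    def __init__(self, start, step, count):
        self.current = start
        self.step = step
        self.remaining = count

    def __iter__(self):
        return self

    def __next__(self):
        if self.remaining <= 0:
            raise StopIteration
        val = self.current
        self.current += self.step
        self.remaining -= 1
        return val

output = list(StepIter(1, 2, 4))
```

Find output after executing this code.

Step 1: StepIter starts at 1, increments by 2, for 4 steps:
  Yield 1, then current += 2
  Yield 3, then current += 2
  Yield 5, then current += 2
  Yield 7, then current += 2
Therefore output = [1, 3, 5, 7].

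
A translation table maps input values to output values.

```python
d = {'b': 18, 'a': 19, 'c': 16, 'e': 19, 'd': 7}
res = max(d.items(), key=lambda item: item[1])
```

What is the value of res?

Step 1: Find item with maximum value:
  ('b', 18)
  ('a', 19)
  ('c', 16)
  ('e', 19)
  ('d', 7)
Step 2: Maximum value is 19 at key 'a'.
Therefore res = ('a', 19).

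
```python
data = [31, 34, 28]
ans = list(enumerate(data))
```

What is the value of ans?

Step 1: enumerate pairs each element with its index:
  (0, 31)
  (1, 34)
  (2, 28)
Therefore ans = [(0, 31), (1, 34), (2, 28)].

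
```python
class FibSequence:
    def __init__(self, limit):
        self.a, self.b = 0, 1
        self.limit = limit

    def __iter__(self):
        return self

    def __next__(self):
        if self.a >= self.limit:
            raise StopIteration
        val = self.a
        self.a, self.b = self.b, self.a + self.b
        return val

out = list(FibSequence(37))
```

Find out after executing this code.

Step 1: Fibonacci-like sequence (a=0, b=1) until >= 37:
  Yield 0, then a,b = 1,1
  Yield 1, then a,b = 1,2
  Yield 1, then a,b = 2,3
  Yield 2, then a,b = 3,5
  Yield 3, then a,b = 5,8
  Yield 5, then a,b = 8,13
  Yield 8, then a,b = 13,21
  Yield 13, then a,b = 21,34
  Yield 21, then a,b = 34,55
  Yield 34, then a,b = 55,89
Step 2: 55 >= 37, stop.
Therefore out = [0, 1, 1, 2, 3, 5, 8, 13, 21, 34].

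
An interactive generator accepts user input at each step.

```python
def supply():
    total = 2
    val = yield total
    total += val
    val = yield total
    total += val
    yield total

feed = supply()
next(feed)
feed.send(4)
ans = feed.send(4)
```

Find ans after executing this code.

Step 1: next() -> yield total=2.
Step 2: send(4) -> val=4, total = 2+4 = 6, yield 6.
Step 3: send(4) -> val=4, total = 6+4 = 10, yield 10.
Therefore ans = 10.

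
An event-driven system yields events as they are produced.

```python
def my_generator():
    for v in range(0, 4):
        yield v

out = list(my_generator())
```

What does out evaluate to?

Step 1: The generator yields each value from range(0, 4).
Step 2: list() consumes all yields: [0, 1, 2, 3].
Therefore out = [0, 1, 2, 3].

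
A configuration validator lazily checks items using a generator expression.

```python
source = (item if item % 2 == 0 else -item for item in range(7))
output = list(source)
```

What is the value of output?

Step 1: For each item in range(7), yield item if even, else -item:
  item=0: even, yield 0
  item=1: odd, yield -1
  item=2: even, yield 2
  item=3: odd, yield -3
  item=4: even, yield 4
  item=5: odd, yield -5
  item=6: even, yield 6
Therefore output = [0, -1, 2, -3, 4, -5, 6].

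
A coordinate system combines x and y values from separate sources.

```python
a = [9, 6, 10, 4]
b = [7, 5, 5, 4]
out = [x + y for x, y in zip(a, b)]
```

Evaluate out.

Step 1: Add corresponding elements:
  9 + 7 = 16
  6 + 5 = 11
  10 + 5 = 15
  4 + 4 = 8
Therefore out = [16, 11, 15, 8].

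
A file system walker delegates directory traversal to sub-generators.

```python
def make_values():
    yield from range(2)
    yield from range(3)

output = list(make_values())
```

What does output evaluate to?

Step 1: Trace yields in order:
  yield 0
  yield 1
  yield 0
  yield 1
  yield 2
Therefore output = [0, 1, 0, 1, 2].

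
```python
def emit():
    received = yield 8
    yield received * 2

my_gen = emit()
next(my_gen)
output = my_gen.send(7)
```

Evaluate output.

Step 1: next(my_gen) advances to first yield, producing 8.
Step 2: send(7) resumes, received = 7.
Step 3: yield received * 2 = 7 * 2 = 14.
Therefore output = 14.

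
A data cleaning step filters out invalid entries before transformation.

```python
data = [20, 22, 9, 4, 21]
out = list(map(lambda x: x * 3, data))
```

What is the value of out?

Step 1: Apply lambda x: x * 3 to each element:
  20 -> 60
  22 -> 66
  9 -> 27
  4 -> 12
  21 -> 63
Therefore out = [60, 66, 27, 12, 63].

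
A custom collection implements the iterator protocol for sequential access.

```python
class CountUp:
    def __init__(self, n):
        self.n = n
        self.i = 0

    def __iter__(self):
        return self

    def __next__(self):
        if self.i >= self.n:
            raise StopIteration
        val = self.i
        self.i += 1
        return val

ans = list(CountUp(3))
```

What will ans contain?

Step 1: CountUp(3) creates an iterator counting 0 to 2.
Step 2: list() consumes all values: [0, 1, 2].
Therefore ans = [0, 1, 2].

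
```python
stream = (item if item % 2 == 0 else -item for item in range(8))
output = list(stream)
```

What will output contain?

Step 1: For each item in range(8), yield item if even, else -item:
  item=0: even, yield 0
  item=1: odd, yield -1
  item=2: even, yield 2
  item=3: odd, yield -3
  item=4: even, yield 4
  item=5: odd, yield -5
  item=6: even, yield 6
  item=7: odd, yield -7
Therefore output = [0, -1, 2, -3, 4, -5, 6, -7].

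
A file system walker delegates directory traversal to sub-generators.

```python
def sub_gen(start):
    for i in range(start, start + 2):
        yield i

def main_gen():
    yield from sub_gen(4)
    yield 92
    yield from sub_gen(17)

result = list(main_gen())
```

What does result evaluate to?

Step 1: main_gen() delegates to sub_gen(4):
  yield 4
  yield 5
Step 2: yield 92
Step 3: Delegates to sub_gen(17):
  yield 17
  yield 18
Therefore result = [4, 5, 92, 17, 18].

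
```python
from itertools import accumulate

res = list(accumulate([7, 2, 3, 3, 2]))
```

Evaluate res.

Step 1: accumulate computes running sums:
  + 7 = 7
  + 2 = 9
  + 3 = 12
  + 3 = 15
  + 2 = 17
Therefore res = [7, 9, 12, 15, 17].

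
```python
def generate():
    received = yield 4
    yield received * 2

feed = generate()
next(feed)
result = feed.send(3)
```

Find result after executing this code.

Step 1: next(feed) advances to first yield, producing 4.
Step 2: send(3) resumes, received = 3.
Step 3: yield received * 2 = 3 * 2 = 6.
Therefore result = 6.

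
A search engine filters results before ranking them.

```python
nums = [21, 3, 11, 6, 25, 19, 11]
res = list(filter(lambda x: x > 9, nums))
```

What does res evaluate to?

Step 1: Filter elements > 9:
  21: kept
  3: removed
  11: kept
  6: removed
  25: kept
  19: kept
  11: kept
Therefore res = [21, 11, 25, 19, 11].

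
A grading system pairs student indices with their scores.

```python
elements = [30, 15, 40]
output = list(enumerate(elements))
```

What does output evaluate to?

Step 1: enumerate pairs each element with its index:
  (0, 30)
  (1, 15)
  (2, 40)
Therefore output = [(0, 30), (1, 15), (2, 40)].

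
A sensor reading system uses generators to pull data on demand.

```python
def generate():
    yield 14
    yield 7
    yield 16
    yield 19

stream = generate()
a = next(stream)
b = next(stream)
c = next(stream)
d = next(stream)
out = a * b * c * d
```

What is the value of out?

Step 1: Create generator and consume all values:
  a = next(stream) = 14
  b = next(stream) = 7
  c = next(stream) = 16
  d = next(stream) = 19
Step 2: out = 14 * 7 * 16 * 19 = 29792.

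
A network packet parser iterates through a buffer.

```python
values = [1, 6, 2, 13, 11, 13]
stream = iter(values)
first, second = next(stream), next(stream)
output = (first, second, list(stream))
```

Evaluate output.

Step 1: Create iterator over [1, 6, 2, 13, 11, 13].
Step 2: first = 1, second = 6.
Step 3: Remaining elements: [2, 13, 11, 13].
Therefore output = (1, 6, [2, 13, 11, 13]).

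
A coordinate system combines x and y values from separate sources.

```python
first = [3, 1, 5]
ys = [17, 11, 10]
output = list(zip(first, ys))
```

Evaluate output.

Step 1: zip pairs elements at same index:
  Index 0: (3, 17)
  Index 1: (1, 11)
  Index 2: (5, 10)
Therefore output = [(3, 17), (1, 11), (5, 10)].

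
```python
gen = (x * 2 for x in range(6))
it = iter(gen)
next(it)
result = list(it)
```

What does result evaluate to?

Step 1: Generator produces [0, 2, 4, 6, 8, 10].
Step 2: next(it) consumes first element (0).
Step 3: list(it) collects remaining: [2, 4, 6, 8, 10].
Therefore result = [2, 4, 6, 8, 10].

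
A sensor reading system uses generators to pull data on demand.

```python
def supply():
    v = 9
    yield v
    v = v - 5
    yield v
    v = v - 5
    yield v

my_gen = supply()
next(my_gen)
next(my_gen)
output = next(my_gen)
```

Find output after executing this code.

Step 1: Trace through generator execution:
  Yield 1: v starts at 9, yield 9
  Yield 2: v = 9 - 5 = 4, yield 4
  Yield 3: v = 4 - 5 = -1, yield -1
Step 2: First next() gets 9, second next() gets the second value, third next() yields -1.
Therefore output = -1.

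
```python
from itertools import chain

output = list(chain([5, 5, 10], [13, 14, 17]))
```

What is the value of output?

Step 1: chain() concatenates iterables: [5, 5, 10] + [13, 14, 17].
Therefore output = [5, 5, 10, 13, 14, 17].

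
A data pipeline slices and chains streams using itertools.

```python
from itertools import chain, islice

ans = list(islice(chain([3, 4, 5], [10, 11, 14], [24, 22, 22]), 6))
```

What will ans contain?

Step 1: chain([3, 4, 5], [10, 11, 14], [24, 22, 22]) = [3, 4, 5, 10, 11, 14, 24, 22, 22].
Step 2: islice takes first 6 elements: [3, 4, 5, 10, 11, 14].
Therefore ans = [3, 4, 5, 10, 11, 14].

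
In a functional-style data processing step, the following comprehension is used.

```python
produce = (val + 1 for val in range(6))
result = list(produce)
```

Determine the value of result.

Step 1: For each val in range(6), compute val+1:
  val=0: 0+1 = 1
  val=1: 1+1 = 2
  val=2: 2+1 = 3
  val=3: 3+1 = 4
  val=4: 4+1 = 5
  val=5: 5+1 = 6
Therefore result = [1, 2, 3, 4, 5, 6].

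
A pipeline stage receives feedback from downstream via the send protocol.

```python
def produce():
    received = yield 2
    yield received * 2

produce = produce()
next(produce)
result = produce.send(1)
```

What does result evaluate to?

Step 1: next(produce) advances to first yield, producing 2.
Step 2: send(1) resumes, received = 1.
Step 3: yield received * 2 = 1 * 2 = 2.
Therefore result = 2.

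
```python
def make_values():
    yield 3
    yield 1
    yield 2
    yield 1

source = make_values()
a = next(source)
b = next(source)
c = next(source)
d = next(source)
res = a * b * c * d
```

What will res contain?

Step 1: Create generator and consume all values:
  a = next(source) = 3
  b = next(source) = 1
  c = next(source) = 2
  d = next(source) = 1
Step 2: res = 3 * 1 * 2 * 1 = 6.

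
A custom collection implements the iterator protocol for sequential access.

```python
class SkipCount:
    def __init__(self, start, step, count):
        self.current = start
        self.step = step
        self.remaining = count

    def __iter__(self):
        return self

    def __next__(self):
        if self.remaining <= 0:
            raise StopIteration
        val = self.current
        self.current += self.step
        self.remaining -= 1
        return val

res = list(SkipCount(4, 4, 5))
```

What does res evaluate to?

Step 1: SkipCount starts at 4, increments by 4, for 5 steps:
  Yield 4, then current += 4
  Yield 8, then current += 4
  Yield 12, then current += 4
  Yield 16, then current += 4
  Yield 20, then current += 4
Therefore res = [4, 8, 12, 16, 20].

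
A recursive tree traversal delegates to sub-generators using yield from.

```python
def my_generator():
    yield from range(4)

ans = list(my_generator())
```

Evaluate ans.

Step 1: yield from delegates to the iterable, yielding each element.
Step 2: Collected values: [0, 1, 2, 3].
Therefore ans = [0, 1, 2, 3].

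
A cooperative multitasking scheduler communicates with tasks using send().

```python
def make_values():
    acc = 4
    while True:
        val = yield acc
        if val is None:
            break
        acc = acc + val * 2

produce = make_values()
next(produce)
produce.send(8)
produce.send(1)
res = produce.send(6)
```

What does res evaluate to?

Step 1: next() -> yield acc=4.
Step 2: send(8) -> val=8, acc = 4 + 8*2 = 20, yield 20.
Step 3: send(1) -> val=1, acc = 20 + 1*2 = 22, yield 22.
Step 4: send(6) -> val=6, acc = 22 + 6*2 = 34, yield 34.
Therefore res = 34.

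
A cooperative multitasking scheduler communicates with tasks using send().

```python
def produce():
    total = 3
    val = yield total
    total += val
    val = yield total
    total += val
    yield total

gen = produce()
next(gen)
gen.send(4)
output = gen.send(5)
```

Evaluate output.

Step 1: next() -> yield total=3.
Step 2: send(4) -> val=4, total = 3+4 = 7, yield 7.
Step 3: send(5) -> val=5, total = 7+5 = 12, yield 12.
Therefore output = 12.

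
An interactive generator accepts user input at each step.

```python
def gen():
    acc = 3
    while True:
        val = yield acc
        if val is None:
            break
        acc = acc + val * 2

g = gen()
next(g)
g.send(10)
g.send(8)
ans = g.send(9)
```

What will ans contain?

Step 1: next() -> yield acc=3.
Step 2: send(10) -> val=10, acc = 3 + 10*2 = 23, yield 23.
Step 3: send(8) -> val=8, acc = 23 + 8*2 = 39, yield 39.
Step 4: send(9) -> val=9, acc = 39 + 9*2 = 57, yield 57.
Therefore ans = 57.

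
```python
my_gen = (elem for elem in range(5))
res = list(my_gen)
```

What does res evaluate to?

Step 1: Generator expression iterates range(5): [0, 1, 2, 3, 4].
Step 2: list() collects all values.
Therefore res = [0, 1, 2, 3, 4].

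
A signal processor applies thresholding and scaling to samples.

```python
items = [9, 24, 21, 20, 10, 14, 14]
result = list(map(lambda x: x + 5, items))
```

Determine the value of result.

Step 1: Apply lambda x: x + 5 to each element:
  9 -> 14
  24 -> 29
  21 -> 26
  20 -> 25
  10 -> 15
  14 -> 19
  14 -> 19
Therefore result = [14, 29, 26, 25, 15, 19, 19].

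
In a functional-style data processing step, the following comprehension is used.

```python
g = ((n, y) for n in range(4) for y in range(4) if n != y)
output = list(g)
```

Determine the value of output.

Step 1: Nested generator over range(4) x range(4) where n != y:
  (0, 0): excluded (n == y)
  (0, 1): included
  (0, 2): included
  (0, 3): included
  (1, 0): included
  (1, 1): excluded (n == y)
  (1, 2): included
  (1, 3): included
  (2, 0): included
  (2, 1): included
  (2, 2): excluded (n == y)
  (2, 3): included
  (3, 0): included
  (3, 1): included
  (3, 2): included
  (3, 3): excluded (n == y)
Therefore output = [(0, 1), (0, 2), (0, 3), (1, 0), (1, 2), (1, 3), (2, 0), (2, 1), (2, 3), (3, 0), (3, 1), (3, 2)].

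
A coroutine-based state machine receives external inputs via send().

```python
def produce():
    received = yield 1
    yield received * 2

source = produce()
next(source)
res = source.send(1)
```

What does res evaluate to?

Step 1: next(source) advances to first yield, producing 1.
Step 2: send(1) resumes, received = 1.
Step 3: yield received * 2 = 1 * 2 = 2.
Therefore res = 2.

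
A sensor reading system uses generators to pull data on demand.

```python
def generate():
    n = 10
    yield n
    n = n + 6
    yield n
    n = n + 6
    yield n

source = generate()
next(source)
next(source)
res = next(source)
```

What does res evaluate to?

Step 1: Trace through generator execution:
  Yield 1: n starts at 10, yield 10
  Yield 2: n = 10 + 6 = 16, yield 16
  Yield 3: n = 16 + 6 = 22, yield 22
Step 2: First next() gets 10, second next() gets the second value, third next() yields 22.
Therefore res = 22.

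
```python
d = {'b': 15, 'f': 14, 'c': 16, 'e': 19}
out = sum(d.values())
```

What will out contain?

Step 1: d.values() = [15, 14, 16, 19].
Step 2: sum = 64.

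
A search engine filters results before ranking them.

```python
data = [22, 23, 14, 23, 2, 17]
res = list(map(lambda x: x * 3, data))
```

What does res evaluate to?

Step 1: Apply lambda x: x * 3 to each element:
  22 -> 66
  23 -> 69
  14 -> 42
  23 -> 69
  2 -> 6
  17 -> 51
Therefore res = [66, 69, 42, 69, 6, 51].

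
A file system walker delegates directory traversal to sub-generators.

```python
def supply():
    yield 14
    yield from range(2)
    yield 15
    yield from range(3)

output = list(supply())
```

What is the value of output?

Step 1: Trace yields in order:
  yield 14
  yield 0
  yield 1
  yield 15
  yield 0
  yield 1
  yield 2
Therefore output = [14, 0, 1, 15, 0, 1, 2].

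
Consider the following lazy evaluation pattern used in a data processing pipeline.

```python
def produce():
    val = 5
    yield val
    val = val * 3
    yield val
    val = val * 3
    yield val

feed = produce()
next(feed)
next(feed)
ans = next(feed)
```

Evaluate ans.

Step 1: Trace through generator execution:
  Yield 1: val starts at 5, yield 5
  Yield 2: val = 5 * 3 = 15, yield 15
  Yield 3: val = 15 * 3 = 45, yield 45
Step 2: First next() gets 5, second next() gets the second value, third next() yields 45.
Therefore ans = 45.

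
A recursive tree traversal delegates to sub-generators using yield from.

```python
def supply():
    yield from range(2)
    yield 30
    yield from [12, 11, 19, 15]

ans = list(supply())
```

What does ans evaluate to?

Step 1: Trace yields in order:
  yield 0
  yield 1
  yield 30
  yield 12
  yield 11
  yield 19
  yield 15
Therefore ans = [0, 1, 30, 12, 11, 19, 15].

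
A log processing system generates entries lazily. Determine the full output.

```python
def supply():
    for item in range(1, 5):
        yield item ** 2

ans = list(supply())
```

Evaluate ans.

Step 1: For each item in range(1, 5), yield item**2:
  item=1: yield 1**2 = 1
  item=2: yield 2**2 = 4
  item=3: yield 3**2 = 9
  item=4: yield 4**2 = 16
Therefore ans = [1, 4, 9, 16].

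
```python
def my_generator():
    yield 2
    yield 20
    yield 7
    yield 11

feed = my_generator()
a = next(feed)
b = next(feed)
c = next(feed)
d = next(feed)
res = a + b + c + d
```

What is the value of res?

Step 1: Create generator and consume all values:
  a = next(feed) = 2
  b = next(feed) = 20
  c = next(feed) = 7
  d = next(feed) = 11
Step 2: res = 2 + 20 + 7 + 11 = 40.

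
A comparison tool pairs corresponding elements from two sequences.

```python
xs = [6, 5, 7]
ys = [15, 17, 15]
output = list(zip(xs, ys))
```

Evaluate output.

Step 1: zip pairs elements at same index:
  Index 0: (6, 15)
  Index 1: (5, 17)
  Index 2: (7, 15)
Therefore output = [(6, 15), (5, 17), (7, 15)].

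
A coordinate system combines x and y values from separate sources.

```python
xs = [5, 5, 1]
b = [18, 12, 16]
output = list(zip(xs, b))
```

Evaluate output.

Step 1: zip pairs elements at same index:
  Index 0: (5, 18)
  Index 1: (5, 12)
  Index 2: (1, 16)
Therefore output = [(5, 18), (5, 12), (1, 16)].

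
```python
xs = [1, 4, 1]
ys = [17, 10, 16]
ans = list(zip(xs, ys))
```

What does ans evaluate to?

Step 1: zip pairs elements at same index:
  Index 0: (1, 17)
  Index 1: (4, 10)
  Index 2: (1, 16)
Therefore ans = [(1, 17), (4, 10), (1, 16)].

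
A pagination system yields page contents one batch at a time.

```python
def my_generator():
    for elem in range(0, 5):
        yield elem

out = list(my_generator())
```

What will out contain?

Step 1: The generator yields each value from range(0, 5).
Step 2: list() consumes all yields: [0, 1, 2, 3, 4].
Therefore out = [0, 1, 2, 3, 4].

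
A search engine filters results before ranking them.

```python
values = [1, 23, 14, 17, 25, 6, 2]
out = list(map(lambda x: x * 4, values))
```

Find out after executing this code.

Step 1: Apply lambda x: x * 4 to each element:
  1 -> 4
  23 -> 92
  14 -> 56
  17 -> 68
  25 -> 100
  6 -> 24
  2 -> 8
Therefore out = [4, 92, 56, 68, 100, 24, 8].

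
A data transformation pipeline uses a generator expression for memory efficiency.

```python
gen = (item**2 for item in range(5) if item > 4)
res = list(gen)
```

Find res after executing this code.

Step 1: For range(5), keep item > 4, then square:
  item=0: 0 <= 4, excluded
  item=1: 1 <= 4, excluded
  item=2: 2 <= 4, excluded
  item=3: 3 <= 4, excluded
  item=4: 4 <= 4, excluded
Therefore res = [].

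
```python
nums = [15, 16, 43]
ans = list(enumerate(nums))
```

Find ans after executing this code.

Step 1: enumerate pairs each element with its index:
  (0, 15)
  (1, 16)
  (2, 43)
Therefore ans = [(0, 15), (1, 16), (2, 43)].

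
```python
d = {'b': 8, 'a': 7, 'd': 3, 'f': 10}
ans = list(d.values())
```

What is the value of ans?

Step 1: d.values() returns the dictionary values in insertion order.
Therefore ans = [8, 7, 3, 10].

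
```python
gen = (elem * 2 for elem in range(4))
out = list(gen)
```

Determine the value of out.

Step 1: For each elem in range(4), compute elem*2:
  elem=0: 0*2 = 0
  elem=1: 1*2 = 2
  elem=2: 2*2 = 4
  elem=3: 3*2 = 6
Therefore out = [0, 2, 4, 6].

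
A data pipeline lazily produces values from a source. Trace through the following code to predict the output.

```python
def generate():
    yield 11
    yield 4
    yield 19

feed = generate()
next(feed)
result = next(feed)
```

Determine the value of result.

Step 1: generate() creates a generator.
Step 2: next(feed) yields 11 (consumed and discarded).
Step 3: next(feed) yields 4, assigned to result.
Therefore result = 4.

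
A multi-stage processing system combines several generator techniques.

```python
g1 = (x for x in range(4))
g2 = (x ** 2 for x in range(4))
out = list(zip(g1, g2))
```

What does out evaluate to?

Step 1: g1 produces [0, 1, 2, 3].
Step 2: g2 produces [0, 1, 4, 9].
Step 3: zip pairs them: [(0, 0), (1, 1), (2, 4), (3, 9)].
Therefore out = [(0, 0), (1, 1), (2, 4), (3, 9)].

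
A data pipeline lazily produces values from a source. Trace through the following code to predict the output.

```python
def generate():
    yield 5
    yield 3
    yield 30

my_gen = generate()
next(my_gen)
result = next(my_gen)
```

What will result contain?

Step 1: generate() creates a generator.
Step 2: next(my_gen) yields 5 (consumed and discarded).
Step 3: next(my_gen) yields 3, assigned to result.
Therefore result = 3.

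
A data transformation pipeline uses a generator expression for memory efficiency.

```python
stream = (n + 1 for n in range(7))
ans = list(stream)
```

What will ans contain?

Step 1: For each n in range(7), compute n+1:
  n=0: 0+1 = 1
  n=1: 1+1 = 2
  n=2: 2+1 = 3
  n=3: 3+1 = 4
  n=4: 4+1 = 5
  n=5: 5+1 = 6
  n=6: 6+1 = 7
Therefore ans = [1, 2, 3, 4, 5, 6, 7].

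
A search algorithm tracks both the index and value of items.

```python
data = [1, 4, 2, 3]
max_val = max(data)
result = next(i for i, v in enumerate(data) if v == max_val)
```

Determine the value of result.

Step 1: max([1, 4, 2, 3]) = 4.
Step 2: Find first index where value == 4:
  Index 0: 1 != 4
  Index 1: 4 == 4, found!
Therefore result = 1.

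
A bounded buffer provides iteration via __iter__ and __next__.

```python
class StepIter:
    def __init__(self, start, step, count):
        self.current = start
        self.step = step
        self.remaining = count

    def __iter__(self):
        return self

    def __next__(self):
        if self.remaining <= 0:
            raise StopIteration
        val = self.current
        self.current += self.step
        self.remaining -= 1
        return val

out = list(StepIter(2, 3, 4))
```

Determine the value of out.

Step 1: StepIter starts at 2, increments by 3, for 4 steps:
  Yield 2, then current += 3
  Yield 5, then current += 3
  Yield 8, then current += 3
  Yield 11, then current += 3
Therefore out = [2, 5, 8, 11].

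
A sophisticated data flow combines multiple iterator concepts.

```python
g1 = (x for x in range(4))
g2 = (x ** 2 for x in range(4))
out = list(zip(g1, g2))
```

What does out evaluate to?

Step 1: g1 produces [0, 1, 2, 3].
Step 2: g2 produces [0, 1, 4, 9].
Step 3: zip pairs them: [(0, 0), (1, 1), (2, 4), (3, 9)].
Therefore out = [(0, 0), (1, 1), (2, 4), (3, 9)].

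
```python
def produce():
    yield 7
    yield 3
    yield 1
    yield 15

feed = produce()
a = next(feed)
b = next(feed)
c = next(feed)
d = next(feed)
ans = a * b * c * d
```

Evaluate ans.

Step 1: Create generator and consume all values:
  a = next(feed) = 7
  b = next(feed) = 3
  c = next(feed) = 1
  d = next(feed) = 15
Step 2: ans = 7 * 3 * 1 * 15 = 315.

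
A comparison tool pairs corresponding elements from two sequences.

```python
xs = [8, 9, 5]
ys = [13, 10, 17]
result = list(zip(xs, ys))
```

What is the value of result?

Step 1: zip pairs elements at same index:
  Index 0: (8, 13)
  Index 1: (9, 10)
  Index 2: (5, 17)
Therefore result = [(8, 13), (9, 10), (5, 17)].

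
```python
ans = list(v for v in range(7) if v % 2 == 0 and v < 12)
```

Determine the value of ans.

Step 1: Filter range(7) where v % 2 == 0 and v < 12:
  v=0: both conditions met, included
  v=1: excluded (1 % 2 != 0)
  v=2: both conditions met, included
  v=3: excluded (3 % 2 != 0)
  v=4: both conditions met, included
  v=5: excluded (5 % 2 != 0)
  v=6: both conditions met, included
Therefore ans = [0, 2, 4, 6].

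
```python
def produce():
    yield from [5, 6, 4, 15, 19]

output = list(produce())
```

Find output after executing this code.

Step 1: yield from delegates to the iterable, yielding each element.
Step 2: Collected values: [5, 6, 4, 15, 19].
Therefore output = [5, 6, 4, 15, 19].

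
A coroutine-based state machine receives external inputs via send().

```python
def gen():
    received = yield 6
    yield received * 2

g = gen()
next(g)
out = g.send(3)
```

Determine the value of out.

Step 1: next(g) advances to first yield, producing 6.
Step 2: send(3) resumes, received = 3.
Step 3: yield received * 2 = 3 * 2 = 6.
Therefore out = 6.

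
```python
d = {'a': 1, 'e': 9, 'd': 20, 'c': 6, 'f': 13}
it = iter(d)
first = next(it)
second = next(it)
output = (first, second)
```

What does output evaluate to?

Step 1: iter(d) iterates over keys: ['a', 'e', 'd', 'c', 'f'].
Step 2: first = next(it) = 'a', second = next(it) = 'e'.
Therefore output = ('a', 'e').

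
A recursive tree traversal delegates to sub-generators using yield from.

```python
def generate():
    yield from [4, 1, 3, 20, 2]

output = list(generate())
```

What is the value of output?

Step 1: yield from delegates to the iterable, yielding each element.
Step 2: Collected values: [4, 1, 3, 20, 2].
Therefore output = [4, 1, 3, 20, 2].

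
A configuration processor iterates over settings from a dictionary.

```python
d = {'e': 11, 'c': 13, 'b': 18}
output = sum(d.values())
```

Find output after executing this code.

Step 1: d.values() = [11, 13, 18].
Step 2: sum = 42.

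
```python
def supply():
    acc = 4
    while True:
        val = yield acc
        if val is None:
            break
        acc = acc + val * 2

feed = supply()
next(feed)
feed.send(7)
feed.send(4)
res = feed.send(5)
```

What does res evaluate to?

Step 1: next() -> yield acc=4.
Step 2: send(7) -> val=7, acc = 4 + 7*2 = 18, yield 18.
Step 3: send(4) -> val=4, acc = 18 + 4*2 = 26, yield 26.
Step 4: send(5) -> val=5, acc = 26 + 5*2 = 36, yield 36.
Therefore res = 36.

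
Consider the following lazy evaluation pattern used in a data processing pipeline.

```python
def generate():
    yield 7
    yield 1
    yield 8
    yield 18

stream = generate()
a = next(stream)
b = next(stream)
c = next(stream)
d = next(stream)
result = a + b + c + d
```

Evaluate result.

Step 1: Create generator and consume all values:
  a = next(stream) = 7
  b = next(stream) = 1
  c = next(stream) = 8
  d = next(stream) = 18
Step 2: result = 7 + 1 + 8 + 18 = 34.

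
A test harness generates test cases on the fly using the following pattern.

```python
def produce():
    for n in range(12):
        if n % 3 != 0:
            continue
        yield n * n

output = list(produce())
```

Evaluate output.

Step 1: Only yield n**2 when n is divisible by 3:
  n=0: 0 % 3 == 0, yield 0**2 = 0
  n=3: 3 % 3 == 0, yield 3**2 = 9
  n=6: 6 % 3 == 0, yield 6**2 = 36
  n=9: 9 % 3 == 0, yield 9**2 = 81
Therefore output = [0, 9, 36, 81].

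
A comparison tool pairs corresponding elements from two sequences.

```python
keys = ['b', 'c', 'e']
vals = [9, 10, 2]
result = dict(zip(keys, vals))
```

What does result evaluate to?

Step 1: zip pairs keys with values:
  'b' -> 9
  'c' -> 10
  'e' -> 2
Therefore result = {'b': 9, 'c': 10, 'e': 2}.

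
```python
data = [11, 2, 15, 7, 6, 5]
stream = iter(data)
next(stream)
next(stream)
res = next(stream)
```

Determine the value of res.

Step 1: Create iterator over [11, 2, 15, 7, 6, 5].
Step 2: next() consumes 11.
Step 3: next() consumes 2.
Step 4: next() returns 15.
Therefore res = 15.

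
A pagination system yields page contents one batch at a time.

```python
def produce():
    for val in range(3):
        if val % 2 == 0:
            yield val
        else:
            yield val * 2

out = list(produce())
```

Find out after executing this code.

Step 1: For each val in range(3), yield val if even, else val*2:
  val=0 (even): yield 0
  val=1 (odd): yield 1*2 = 2
  val=2 (even): yield 2
Therefore out = [0, 2, 2].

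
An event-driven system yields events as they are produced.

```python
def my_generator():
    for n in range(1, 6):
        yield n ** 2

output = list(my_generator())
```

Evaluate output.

Step 1: For each n in range(1, 6), yield n**2:
  n=1: yield 1**2 = 1
  n=2: yield 2**2 = 4
  n=3: yield 3**2 = 9
  n=4: yield 4**2 = 16
  n=5: yield 5**2 = 25
Therefore output = [1, 4, 9, 16, 25].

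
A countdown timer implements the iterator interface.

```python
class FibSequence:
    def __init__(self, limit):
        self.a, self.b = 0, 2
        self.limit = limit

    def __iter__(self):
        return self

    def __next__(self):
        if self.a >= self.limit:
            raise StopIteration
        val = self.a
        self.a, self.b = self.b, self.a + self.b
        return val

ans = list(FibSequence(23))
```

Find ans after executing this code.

Step 1: Fibonacci-like sequence (a=0, b=2) until >= 23:
  Yield 0, then a,b = 2,2
  Yield 2, then a,b = 2,4
  Yield 2, then a,b = 4,6
  Yield 4, then a,b = 6,10
  Yield 6, then a,b = 10,16
  Yield 10, then a,b = 16,26
  Yield 16, then a,b = 26,42
Step 2: 26 >= 23, stop.
Therefore ans = [0, 2, 2, 4, 6, 10, 16].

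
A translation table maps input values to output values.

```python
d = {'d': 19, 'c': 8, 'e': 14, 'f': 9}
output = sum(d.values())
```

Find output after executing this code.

Step 1: d.values() = [19, 8, 14, 9].
Step 2: sum = 50.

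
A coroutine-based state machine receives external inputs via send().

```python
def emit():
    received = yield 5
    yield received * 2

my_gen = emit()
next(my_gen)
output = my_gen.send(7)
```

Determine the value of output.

Step 1: next(my_gen) advances to first yield, producing 5.
Step 2: send(7) resumes, received = 7.
Step 3: yield received * 2 = 7 * 2 = 14.
Therefore output = 14.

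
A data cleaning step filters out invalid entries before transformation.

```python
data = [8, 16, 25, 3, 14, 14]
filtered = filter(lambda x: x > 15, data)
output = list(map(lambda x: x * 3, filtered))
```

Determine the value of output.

Step 1: Filter data for elements > 15:
  8: removed
  16: kept
  25: kept
  3: removed
  14: removed
  14: removed
Step 2: Map x * 3 on filtered [16, 25]:
  16 -> 48
  25 -> 75
Therefore output = [48, 75].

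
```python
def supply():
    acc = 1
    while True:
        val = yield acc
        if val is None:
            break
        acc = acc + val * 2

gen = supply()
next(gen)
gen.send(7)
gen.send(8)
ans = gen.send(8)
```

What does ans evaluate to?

Step 1: next() -> yield acc=1.
Step 2: send(7) -> val=7, acc = 1 + 7*2 = 15, yield 15.
Step 3: send(8) -> val=8, acc = 15 + 8*2 = 31, yield 31.
Step 4: send(8) -> val=8, acc = 31 + 8*2 = 47, yield 47.
Therefore ans = 47.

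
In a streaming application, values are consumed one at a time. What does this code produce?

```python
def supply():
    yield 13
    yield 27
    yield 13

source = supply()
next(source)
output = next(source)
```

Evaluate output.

Step 1: supply() creates a generator.
Step 2: next(source) yields 13 (consumed and discarded).
Step 3: next(source) yields 27, assigned to output.
Therefore output = 27.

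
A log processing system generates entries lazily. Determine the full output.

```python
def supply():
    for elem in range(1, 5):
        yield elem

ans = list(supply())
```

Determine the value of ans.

Step 1: The generator yields each value from range(1, 5).
Step 2: list() consumes all yields: [1, 2, 3, 4].
Therefore ans = [1, 2, 3, 4].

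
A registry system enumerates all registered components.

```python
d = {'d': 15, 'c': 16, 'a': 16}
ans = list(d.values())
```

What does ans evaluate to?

Step 1: d.values() returns the dictionary values in insertion order.
Therefore ans = [15, 16, 16].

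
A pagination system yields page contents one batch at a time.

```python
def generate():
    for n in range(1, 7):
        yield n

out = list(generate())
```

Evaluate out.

Step 1: The generator yields each value from range(1, 7).
Step 2: list() consumes all yields: [1, 2, 3, 4, 5, 6].
Therefore out = [1, 2, 3, 4, 5, 6].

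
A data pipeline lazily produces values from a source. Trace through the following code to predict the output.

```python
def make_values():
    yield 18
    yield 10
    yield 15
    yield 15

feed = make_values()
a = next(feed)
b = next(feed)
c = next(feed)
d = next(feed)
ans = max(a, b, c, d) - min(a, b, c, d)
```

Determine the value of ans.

Step 1: Create generator and consume all values:
  a = next(feed) = 18
  b = next(feed) = 10
  c = next(feed) = 15
  d = next(feed) = 15
Step 2: max = 18, min = 10, ans = 18 - 10 = 8.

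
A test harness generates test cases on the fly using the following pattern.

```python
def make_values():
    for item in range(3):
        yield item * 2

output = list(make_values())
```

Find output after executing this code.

Step 1: For each item in range(3), yield item * 2:
  item=0: yield 0 * 2 = 0
  item=1: yield 1 * 2 = 2
  item=2: yield 2 * 2 = 4
Therefore output = [0, 2, 4].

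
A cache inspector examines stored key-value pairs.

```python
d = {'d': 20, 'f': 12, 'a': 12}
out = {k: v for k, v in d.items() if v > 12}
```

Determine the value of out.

Step 1: Filter items where value > 12:
  'd': 20 > 12: kept
  'f': 12 <= 12: removed
  'a': 12 <= 12: removed
Therefore out = {'d': 20}.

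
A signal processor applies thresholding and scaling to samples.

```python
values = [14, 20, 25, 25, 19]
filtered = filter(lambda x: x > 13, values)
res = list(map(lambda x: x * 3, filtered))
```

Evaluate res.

Step 1: Filter values for elements > 13:
  14: kept
  20: kept
  25: kept
  25: kept
  19: kept
Step 2: Map x * 3 on filtered [14, 20, 25, 25, 19]:
  14 -> 42
  20 -> 60
  25 -> 75
  25 -> 75
  19 -> 57
Therefore res = [42, 60, 75, 75, 57].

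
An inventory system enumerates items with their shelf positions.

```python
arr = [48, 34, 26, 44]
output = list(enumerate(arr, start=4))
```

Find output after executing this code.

Step 1: enumerate with start=4:
  (4, 48)
  (5, 34)
  (6, 26)
  (7, 44)
Therefore output = [(4, 48), (5, 34), (6, 26), (7, 44)].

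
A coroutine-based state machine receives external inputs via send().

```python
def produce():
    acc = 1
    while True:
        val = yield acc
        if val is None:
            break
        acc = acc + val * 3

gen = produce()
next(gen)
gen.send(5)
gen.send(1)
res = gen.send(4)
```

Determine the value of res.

Step 1: next() -> yield acc=1.
Step 2: send(5) -> val=5, acc = 1 + 5*3 = 16, yield 16.
Step 3: send(1) -> val=1, acc = 16 + 1*3 = 19, yield 19.
Step 4: send(4) -> val=4, acc = 19 + 4*3 = 31, yield 31.
Therefore res = 31.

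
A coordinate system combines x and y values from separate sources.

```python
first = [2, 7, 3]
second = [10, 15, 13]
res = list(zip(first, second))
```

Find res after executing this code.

Step 1: zip pairs elements at same index:
  Index 0: (2, 10)
  Index 1: (7, 15)
  Index 2: (3, 13)
Therefore res = [(2, 10), (7, 15), (3, 13)].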